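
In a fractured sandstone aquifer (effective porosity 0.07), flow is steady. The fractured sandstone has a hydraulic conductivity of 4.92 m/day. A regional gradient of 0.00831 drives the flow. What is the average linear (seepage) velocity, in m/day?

Hydraulic gradient i = 0.00831.
Darcy flux q = K · i = 4.920 × 0.008310 = 0.04089 m/day.
Seepage velocity v = q / n_e = 0.04089 / 0.07 = 0.5841 m/day.

0.584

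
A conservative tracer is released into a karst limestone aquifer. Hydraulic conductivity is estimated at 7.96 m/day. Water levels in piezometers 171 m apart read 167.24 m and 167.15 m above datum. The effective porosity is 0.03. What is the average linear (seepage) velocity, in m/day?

Hydraulic gradient i = (167.24 − 167.15) / 171 = 0.09 / 171 = 0.0005263.
Darcy flux q = K · i = 7.960 × 0.0005263 = 0.004189 m/day.
Seepage velocity v = q / n_e = 0.004189 / 0.03 = 0.1396 m/day.

0.140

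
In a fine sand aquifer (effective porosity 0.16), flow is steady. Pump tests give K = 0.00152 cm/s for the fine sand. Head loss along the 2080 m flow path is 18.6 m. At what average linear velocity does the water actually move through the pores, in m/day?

Convert K: 0.00152 cm/s × 864 = 1.313 m/day.
Hydraulic gradient i = Δh / L = 18.6 / 2080 = 0.008942.
Darcy flux q = K · i = 1.313 × 0.008942 = 0.01174 m/day.
Seepage velocity v = q / n_e = 0.01174 / 0.16 = 0.07340 m/day.

0.0734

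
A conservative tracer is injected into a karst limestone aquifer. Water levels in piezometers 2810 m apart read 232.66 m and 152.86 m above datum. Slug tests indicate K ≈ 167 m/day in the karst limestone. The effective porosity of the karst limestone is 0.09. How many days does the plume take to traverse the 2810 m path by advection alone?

Hydraulic gradient i = (232.66 − 152.86) / 2810 = 79.8 / 2810 = 0.02840.
Darcy flux q = K · i = 167.0 × 0.02840 = 4.743 m/day.
Seepage velocity v = q / n_e = 4.743 / 0.09 = 52.70 m/day.
Travel time t = L / v = 2810 / 52.70 = 53.33 days.

53.3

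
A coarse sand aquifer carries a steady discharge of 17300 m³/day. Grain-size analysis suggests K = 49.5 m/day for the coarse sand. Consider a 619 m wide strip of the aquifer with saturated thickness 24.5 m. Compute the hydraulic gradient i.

0.0230

Cross-sectional area A = 619 × 24.5 = 15166 m².
From Q = K·A·i, i = Q / (K·A) = 17300 / (49.50 × 15166) = 0.02305.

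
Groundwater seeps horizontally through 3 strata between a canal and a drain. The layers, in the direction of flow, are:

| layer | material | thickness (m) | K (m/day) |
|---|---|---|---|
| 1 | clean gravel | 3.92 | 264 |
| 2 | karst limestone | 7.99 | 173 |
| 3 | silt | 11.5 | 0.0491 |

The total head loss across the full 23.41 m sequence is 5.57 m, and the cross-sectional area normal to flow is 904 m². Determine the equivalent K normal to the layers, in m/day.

0.0999

Flow is perpendicular to layering, so the layers act in series and the equivalent K is the thickness-weighted harmonic mean.
Total thickness L = 3.92 + 7.99 + 11.5 = 23.41 m.
Σ(b_i/K_i) = 3.92/264 + 7.99/173 + 11.5/0.0491 = 234.3 d.
K_eq = L / Σ(b_i/K_i) = 23.41 / 234.3 = 0.09992 m/day.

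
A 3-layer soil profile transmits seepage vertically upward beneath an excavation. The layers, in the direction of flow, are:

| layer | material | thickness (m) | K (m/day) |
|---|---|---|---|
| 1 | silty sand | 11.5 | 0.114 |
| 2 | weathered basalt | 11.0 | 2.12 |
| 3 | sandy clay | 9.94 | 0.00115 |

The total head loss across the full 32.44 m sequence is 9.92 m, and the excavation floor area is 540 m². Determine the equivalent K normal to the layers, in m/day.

Flow is perpendicular to layering, so the layers act in series and the equivalent K is the thickness-weighted harmonic mean.
Total thickness L = 11.5 + 11.0 + 9.94 = 32.44 m.
Σ(b_i/K_i) = 11.5/0.114 + 11.0/2.12 + 9.94/0.00115 = 8750 d.
K_eq = L / Σ(b_i/K_i) = 32.44 / 8750 = 0.003708 m/day.

0.00371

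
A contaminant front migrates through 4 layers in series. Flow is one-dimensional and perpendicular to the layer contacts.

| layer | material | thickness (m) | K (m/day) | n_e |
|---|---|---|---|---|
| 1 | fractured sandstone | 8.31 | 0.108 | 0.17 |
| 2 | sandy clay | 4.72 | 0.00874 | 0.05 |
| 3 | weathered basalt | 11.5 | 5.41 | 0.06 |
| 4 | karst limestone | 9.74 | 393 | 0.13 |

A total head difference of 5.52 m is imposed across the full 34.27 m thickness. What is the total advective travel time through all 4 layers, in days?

With flow normal to the layers, continuity requires the same specific discharge q through every layer.
Σ(b_i/K_i) = 8.31/0.108 + 4.72/0.00874 + 11.5/5.41 + 9.74/393 = 619.1 d.
q = Δh / Σ(b_i/K_i) = 5.52 / 619.1 = 0.008916 m/day.
In each layer the seepage velocity is v_i = q/n_i, so the layer transit time is t_i = b_i·n_i / q:
  layer 1 (fractured sandstone): t_1 = 8.31 × 0.17 / 0.008916 = 158.5 d
  layer 2 (sandy clay): t_2 = 4.72 × 0.05 / 0.008916 = 26.47 d
  layer 3 (weathered basalt): t_3 = 11.5 × 0.06 / 0.008916 = 77.39 d
  layer 4 (karst limestone): t_4 = 9.74 × 0.13 / 0.008916 = 142.0 d
Total t = Σ t_i = 404.3 days.

404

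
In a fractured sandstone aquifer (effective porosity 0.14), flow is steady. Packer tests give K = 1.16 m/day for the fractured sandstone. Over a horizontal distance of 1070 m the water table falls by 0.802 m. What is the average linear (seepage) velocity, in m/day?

0.00621

Hydraulic gradient i = Δh / L = 0.802 / 1070 = 0.0007495.
Darcy flux q = K · i = 1.160 × 0.0007495 = 0.0008695 m/day.
Seepage velocity v = q / n_e = 0.0008695 / 0.14 = 0.006210 m/day.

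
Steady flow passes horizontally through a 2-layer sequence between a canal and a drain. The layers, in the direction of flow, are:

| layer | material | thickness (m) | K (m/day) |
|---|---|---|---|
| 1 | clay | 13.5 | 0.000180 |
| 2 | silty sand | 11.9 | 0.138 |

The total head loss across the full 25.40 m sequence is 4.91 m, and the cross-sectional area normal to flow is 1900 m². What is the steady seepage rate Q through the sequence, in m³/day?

0.124

Flow is perpendicular to layering, so the layers act in series and the equivalent K is the thickness-weighted harmonic mean.
Total thickness L = 13.5 + 11.9 = 25.40 m.
Σ(b_i/K_i) = 13.5/0.000180 + 11.9/0.138 = 75086 d.
K_eq = L / Σ(b_i/K_i) = 25.40 / 75086 = 0.0003383 m/day.
Q = K_eq · A · (Δh/L) = 0.0003383 × 1900 × (4.91/25.40) = 0.1242 m³/day.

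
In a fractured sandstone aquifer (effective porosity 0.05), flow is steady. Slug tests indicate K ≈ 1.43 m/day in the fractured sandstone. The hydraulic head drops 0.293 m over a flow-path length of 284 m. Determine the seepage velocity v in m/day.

Hydraulic gradient i = Δh / L = 0.293 / 284 = 0.001032.
Darcy flux q = K · i = 1.430 × 0.001032 = 0.001475 m/day.
Seepage velocity v = q / n_e = 0.001475 / 0.05 = 0.02951 m/day.

0.0295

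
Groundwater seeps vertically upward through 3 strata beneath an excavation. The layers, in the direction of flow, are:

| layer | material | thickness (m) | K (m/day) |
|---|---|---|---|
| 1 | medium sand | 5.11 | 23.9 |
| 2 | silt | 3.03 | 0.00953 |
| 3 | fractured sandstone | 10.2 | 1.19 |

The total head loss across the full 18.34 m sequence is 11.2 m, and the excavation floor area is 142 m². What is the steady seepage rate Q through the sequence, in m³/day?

4.87

Flow is perpendicular to layering, so the layers act in series and the equivalent K is the thickness-weighted harmonic mean.
Total thickness L = 5.11 + 3.03 + 10.2 = 18.34 m.
Σ(b_i/K_i) = 5.11/23.9 + 3.03/0.00953 + 10.2/1.19 = 326.7 d.
K_eq = L / Σ(b_i/K_i) = 18.34 / 326.7 = 0.05613 m/day.
Q = K_eq · A · (Δh/L) = 0.05613 × 142 × (11.2/18.34) = 4.868 m³/day.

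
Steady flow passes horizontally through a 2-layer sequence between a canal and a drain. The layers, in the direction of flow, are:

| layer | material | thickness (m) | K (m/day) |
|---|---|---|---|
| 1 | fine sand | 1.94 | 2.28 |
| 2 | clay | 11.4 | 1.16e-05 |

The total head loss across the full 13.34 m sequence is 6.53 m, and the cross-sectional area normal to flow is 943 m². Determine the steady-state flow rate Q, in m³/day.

Flow is perpendicular to layering, so the layers act in series and the equivalent K is the thickness-weighted harmonic mean.
Total thickness L = 1.94 + 11.4 = 13.34 m.
Σ(b_i/K_i) = 1.94/2.28 + 11.4/1.16e-05 = 9.828e+05 d.
K_eq = L / Σ(b_i/K_i) = 13.34 / 9.828e+05 = 1.357e-05 m/day.
Q = K_eq · A · (Δh/L) = 1.357e-05 × 943 × (6.53/13.34) = 0.006266 m³/day.

0.00627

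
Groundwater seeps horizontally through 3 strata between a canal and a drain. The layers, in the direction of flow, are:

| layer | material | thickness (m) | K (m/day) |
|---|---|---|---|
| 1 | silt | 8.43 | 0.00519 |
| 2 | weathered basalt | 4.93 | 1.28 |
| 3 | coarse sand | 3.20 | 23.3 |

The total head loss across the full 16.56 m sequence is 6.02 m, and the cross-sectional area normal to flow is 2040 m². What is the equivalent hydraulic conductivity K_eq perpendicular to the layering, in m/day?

Flow is perpendicular to layering, so the layers act in series and the equivalent K is the thickness-weighted harmonic mean.
Total thickness L = 8.43 + 4.93 + 3.20 = 16.56 m.
Σ(b_i/K_i) = 8.43/0.00519 + 4.93/1.28 + 3.20/23.3 = 1628 d.
K_eq = L / Σ(b_i/K_i) = 16.56 / 1628 = 0.01017 m/day.

0.0102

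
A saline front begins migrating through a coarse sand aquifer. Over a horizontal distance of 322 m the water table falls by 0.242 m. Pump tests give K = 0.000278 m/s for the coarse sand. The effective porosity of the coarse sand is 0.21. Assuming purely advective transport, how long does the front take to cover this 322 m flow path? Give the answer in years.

Convert K: 0.000278 m/s × 86400 = 24.02 m/day.
Hydraulic gradient i = Δh / L = 0.242 / 322 = 0.0007516.
Darcy flux q = K · i = 24.02 × 0.0007516 = 0.01805 m/day.
Seepage velocity v = q / n_e = 0.01805 / 0.21 = 0.08596 m/day.
Travel time t = L / v = 322 / 0.08596 = 3746 days = 10.26 years.

10.3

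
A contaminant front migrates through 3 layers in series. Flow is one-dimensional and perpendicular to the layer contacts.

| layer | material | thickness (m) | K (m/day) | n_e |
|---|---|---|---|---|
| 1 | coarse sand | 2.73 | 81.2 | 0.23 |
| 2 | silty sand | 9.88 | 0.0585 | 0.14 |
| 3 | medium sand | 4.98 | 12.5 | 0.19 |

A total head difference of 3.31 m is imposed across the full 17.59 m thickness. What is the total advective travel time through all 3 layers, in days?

With flow normal to the layers, continuity requires the same specific discharge q through every layer.
Σ(b_i/K_i) = 2.73/81.2 + 9.88/0.0585 + 4.98/12.5 = 169.3 d.
q = Δh / Σ(b_i/K_i) = 3.31 / 169.3 = 0.01955 m/day.
In each layer the seepage velocity is v_i = q/n_i, so the layer transit time is t_i = b_i·n_i / q:
  layer 1 (coarse sand): t_1 = 2.73 × 0.23 / 0.01955 = 32.12 d
  layer 2 (silty sand): t_2 = 9.88 × 0.14 / 0.01955 = 70.76 d
  layer 3 (medium sand): t_3 = 4.98 × 0.19 / 0.01955 = 48.40 d
Total t = Σ t_i = 151.3 days.

151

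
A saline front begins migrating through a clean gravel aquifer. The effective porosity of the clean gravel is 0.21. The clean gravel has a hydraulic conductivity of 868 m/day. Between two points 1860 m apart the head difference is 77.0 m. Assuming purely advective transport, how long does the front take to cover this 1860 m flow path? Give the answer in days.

10.9

Hydraulic gradient i = Δh / L = 77.0 / 1860 = 0.04140.
Darcy flux q = K · i = 868.0 × 0.04140 = 35.93 m/day.
Seepage velocity v = q / n_e = 35.93 / 0.21 = 171.1 m/day.
Travel time t = L / v = 1860 / 171.1 = 10.87 days.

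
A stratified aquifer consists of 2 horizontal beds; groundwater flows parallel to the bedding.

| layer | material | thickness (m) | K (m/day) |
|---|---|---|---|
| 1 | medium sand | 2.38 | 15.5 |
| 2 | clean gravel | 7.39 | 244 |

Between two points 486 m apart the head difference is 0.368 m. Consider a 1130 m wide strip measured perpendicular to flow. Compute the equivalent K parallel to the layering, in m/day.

Flow is parallel to layering, so each bed carries its own Darcy discharge and the transmissivities add.
Σ(K_i·b_i) = 15.5×2.38 + 244×7.39 = 1840 m²/day.
Total thickness b = 9.770 m, so K_eq = Σ(K_i·b_i)/b = 188.3 m/day.

188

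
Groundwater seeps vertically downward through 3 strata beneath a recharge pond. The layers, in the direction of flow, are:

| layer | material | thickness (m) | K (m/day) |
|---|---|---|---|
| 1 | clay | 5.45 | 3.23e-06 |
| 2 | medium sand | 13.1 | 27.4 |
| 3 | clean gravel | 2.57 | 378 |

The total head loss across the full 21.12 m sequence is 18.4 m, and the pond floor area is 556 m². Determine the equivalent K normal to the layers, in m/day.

1.25e-05

Flow is perpendicular to layering, so the layers act in series and the equivalent K is the thickness-weighted harmonic mean.
Total thickness L = 5.45 + 13.1 + 2.57 = 21.12 m.
Σ(b_i/K_i) = 5.45/3.23e-06 + 13.1/27.4 + 2.57/378 = 1.687e+06 d.
K_eq = L / Σ(b_i/K_i) = 21.12 / 1.687e+06 = 1.252e-05 m/day.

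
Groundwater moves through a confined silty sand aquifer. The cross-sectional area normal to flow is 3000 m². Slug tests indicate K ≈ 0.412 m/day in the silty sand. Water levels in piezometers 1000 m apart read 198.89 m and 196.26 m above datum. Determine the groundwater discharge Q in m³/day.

Hydraulic gradient i = (198.89 − 196.26) / 1000 = 2.63 / 1000 = 0.002630.
Darcy's law: Q = K · A · i = 0.4120 × 3000 × 0.002630 = 3.251 m³/day.

3.25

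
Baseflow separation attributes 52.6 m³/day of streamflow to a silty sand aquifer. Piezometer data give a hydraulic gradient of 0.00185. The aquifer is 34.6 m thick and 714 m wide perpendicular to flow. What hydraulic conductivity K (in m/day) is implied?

1.15

Cross-sectional area A = 714 × 34.6 = 24704 m².
Hydraulic gradient i = 0.00185.
From Q = K·A·i, K = Q / (A·i) = 52.6 / (24704 × 0.001850) = 1.151 m/day.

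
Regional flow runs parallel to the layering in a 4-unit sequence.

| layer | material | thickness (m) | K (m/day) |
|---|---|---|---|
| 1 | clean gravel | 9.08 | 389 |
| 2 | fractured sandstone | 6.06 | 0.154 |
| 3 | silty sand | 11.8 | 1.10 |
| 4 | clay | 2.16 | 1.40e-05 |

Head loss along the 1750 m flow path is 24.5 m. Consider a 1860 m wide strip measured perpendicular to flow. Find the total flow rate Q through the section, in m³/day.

Flow is parallel to layering, so each bed carries its own Darcy discharge and the transmissivities add.
Σ(K_i·b_i) = 389×9.08 + 0.154×6.06 + 1.10×11.8 + 1.40e-05×2.16 = 3546 m²/day.
Hydraulic gradient i = Δh / L = 24.5 / 1750 = 0.01400.
Q = Σ(K_i·b_i) · W · i = 3546 × 1860 × 0.01400 = 92339 m³/day.

92300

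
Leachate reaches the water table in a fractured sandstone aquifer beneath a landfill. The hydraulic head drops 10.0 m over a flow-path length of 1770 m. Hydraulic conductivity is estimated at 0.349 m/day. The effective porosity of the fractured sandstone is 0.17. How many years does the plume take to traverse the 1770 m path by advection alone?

Hydraulic gradient i = Δh / L = 10.0 / 1770 = 0.005650.
Darcy flux q = K · i = 0.3490 × 0.005650 = 0.001972 m/day.
Seepage velocity v = q / n_e = 0.001972 / 0.17 = 0.01160 m/day.
Travel time t = L / v = 1770 / 0.01160 = 1.526e+05 days = 417.8 years.

418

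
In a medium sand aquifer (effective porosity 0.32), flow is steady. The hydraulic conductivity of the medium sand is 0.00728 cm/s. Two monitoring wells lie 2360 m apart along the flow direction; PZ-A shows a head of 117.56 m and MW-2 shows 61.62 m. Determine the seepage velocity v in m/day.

0.466

Convert K: 0.00728 cm/s × 864 = 6.290 m/day.
Hydraulic gradient i = (117.56 − 61.62) / 2360 = 55.94 / 2360 = 0.02370.
Darcy flux q = K · i = 6.290 × 0.02370 = 0.1491 m/day.
Seepage velocity v = q / n_e = 0.1491 / 0.32 = 0.4659 m/day.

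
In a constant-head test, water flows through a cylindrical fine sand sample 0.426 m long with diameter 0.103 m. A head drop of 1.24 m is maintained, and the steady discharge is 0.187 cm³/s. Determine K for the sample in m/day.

Cross-sectional area A = π·(d/2)² = π × (0.103/2)² = 0.008332 m².
Convert discharge: 0.187 cm³/s = 1.870e-07 m³/s.
Darcy's law rearranged: K = Q·L / (A·Δh) = 1.870e-07 × 0.426 / (0.008332 × 1.24) = 7.710e-06 m/s = 0.6662 m/day.

0.666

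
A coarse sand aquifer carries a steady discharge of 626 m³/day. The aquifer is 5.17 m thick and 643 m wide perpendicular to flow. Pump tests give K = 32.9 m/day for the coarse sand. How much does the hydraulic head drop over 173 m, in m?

0.990

Cross-sectional area A = 643 × 5.17 = 3324 m².
From Q = K·A·i, i = Q / (K·A) = 626 / (32.90 × 3324) = 0.005724.
Head loss Δh = i · L = 0.005724 × 173 = 0.9902 m.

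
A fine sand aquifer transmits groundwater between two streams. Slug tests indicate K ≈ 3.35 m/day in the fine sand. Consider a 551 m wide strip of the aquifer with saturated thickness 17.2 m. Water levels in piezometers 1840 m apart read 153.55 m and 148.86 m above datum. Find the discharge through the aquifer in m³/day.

80.9

Cross-sectional area A = 551 × 17.2 = 9477 m².
Hydraulic gradient i = (153.55 − 148.86) / 1840 = 4.69 / 1840 = 0.002549.
Darcy's law: Q = K · A · i = 3.350 × 9477 × 0.002549 = 80.92 m³/day.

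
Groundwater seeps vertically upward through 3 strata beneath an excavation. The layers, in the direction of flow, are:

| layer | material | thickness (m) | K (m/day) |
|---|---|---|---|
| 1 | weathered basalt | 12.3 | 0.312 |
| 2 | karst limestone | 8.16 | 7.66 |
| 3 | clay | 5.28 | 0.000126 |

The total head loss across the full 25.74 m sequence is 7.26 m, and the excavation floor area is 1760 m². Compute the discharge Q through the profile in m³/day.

0.305

Flow is perpendicular to layering, so the layers act in series and the equivalent K is the thickness-weighted harmonic mean.
Total thickness L = 12.3 + 8.16 + 5.28 = 25.74 m.
Σ(b_i/K_i) = 12.3/0.312 + 8.16/7.66 + 5.28/0.000126 = 41945 d.
K_eq = L / Σ(b_i/K_i) = 25.74 / 41945 = 0.0006137 m/day.
Q = K_eq · A · (Δh/L) = 0.0006137 × 1760 × (7.26/25.74) = 0.3046 m³/day.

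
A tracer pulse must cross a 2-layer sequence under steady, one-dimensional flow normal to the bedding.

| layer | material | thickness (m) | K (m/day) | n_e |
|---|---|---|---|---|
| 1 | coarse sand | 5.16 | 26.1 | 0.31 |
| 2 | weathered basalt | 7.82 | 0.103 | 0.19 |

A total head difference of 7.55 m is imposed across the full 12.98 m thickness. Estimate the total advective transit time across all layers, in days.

With flow normal to the layers, continuity requires the same specific discharge q through every layer.
Σ(b_i/K_i) = 5.16/26.1 + 7.82/0.103 = 76.12 d.
q = Δh / Σ(b_i/K_i) = 7.55 / 76.12 = 0.09919 m/day.
In each layer the seepage velocity is v_i = q/n_i, so the layer transit time is t_i = b_i·n_i / q:
  layer 1 (coarse sand): t_1 = 5.16 × 0.31 / 0.09919 = 16.13 d
  layer 2 (weathered basalt): t_2 = 7.82 × 0.19 / 0.09919 = 14.98 d
Total t = Σ t_i = 31.11 days.

31.1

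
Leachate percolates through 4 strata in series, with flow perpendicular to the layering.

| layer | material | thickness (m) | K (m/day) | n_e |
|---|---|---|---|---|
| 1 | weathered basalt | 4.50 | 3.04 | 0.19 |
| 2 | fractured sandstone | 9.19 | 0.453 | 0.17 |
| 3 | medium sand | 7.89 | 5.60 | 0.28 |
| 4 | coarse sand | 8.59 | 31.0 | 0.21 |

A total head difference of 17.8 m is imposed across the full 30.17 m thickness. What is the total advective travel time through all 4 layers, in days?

With flow normal to the layers, continuity requires the same specific discharge q through every layer.
Σ(b_i/K_i) = 4.50/3.04 + 9.19/0.453 + 7.89/5.60 + 8.59/31.0 = 23.45 d.
q = Δh / Σ(b_i/K_i) = 17.8 / 23.45 = 0.7590 m/day.
In each layer the seepage velocity is v_i = q/n_i, so the layer transit time is t_i = b_i·n_i / q:
  layer 1 (weathered basalt): t_1 = 4.50 × 0.19 / 0.7590 = 1.127 d
  layer 2 (fractured sandstone): t_2 = 9.19 × 0.17 / 0.7590 = 2.058 d
  layer 3 (medium sand): t_3 = 7.89 × 0.28 / 0.7590 = 2.911 d
  layer 4 (coarse sand): t_4 = 8.59 × 0.21 / 0.7590 = 2.377 d
Total t = Σ t_i = 8.473 days.

8.47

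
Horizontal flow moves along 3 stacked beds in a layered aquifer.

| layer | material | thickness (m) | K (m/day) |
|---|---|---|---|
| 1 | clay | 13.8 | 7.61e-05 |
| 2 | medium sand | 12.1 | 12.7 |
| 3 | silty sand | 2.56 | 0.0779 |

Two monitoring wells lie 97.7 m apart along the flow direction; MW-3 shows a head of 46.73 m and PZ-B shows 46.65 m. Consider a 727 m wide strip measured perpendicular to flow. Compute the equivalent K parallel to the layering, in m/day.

Flow is parallel to layering, so each bed carries its own Darcy discharge and the transmissivities add.
Σ(K_i·b_i) = 7.61e-05×13.8 + 12.7×12.1 + 0.0779×2.56 = 153.9 m²/day.
Total thickness b = 28.46 m, so K_eq = Σ(K_i·b_i)/b = 5.407 m/day.

5.41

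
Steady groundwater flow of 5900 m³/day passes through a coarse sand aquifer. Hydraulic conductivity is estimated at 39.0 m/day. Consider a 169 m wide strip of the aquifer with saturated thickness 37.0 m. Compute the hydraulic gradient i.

0.0242

Cross-sectional area A = 169 × 37.0 = 6253 m².
From Q = K·A·i, i = Q / (K·A) = 5900 / (39.00 × 6253) = 0.02419.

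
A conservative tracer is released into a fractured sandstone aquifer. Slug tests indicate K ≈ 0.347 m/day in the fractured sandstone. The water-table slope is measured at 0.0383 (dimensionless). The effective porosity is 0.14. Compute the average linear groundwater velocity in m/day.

0.0949

Hydraulic gradient i = 0.0383.
Darcy flux q = K · i = 0.3470 × 0.03830 = 0.01329 m/day.
Seepage velocity v = q / n_e = 0.01329 / 0.14 = 0.09493 m/day.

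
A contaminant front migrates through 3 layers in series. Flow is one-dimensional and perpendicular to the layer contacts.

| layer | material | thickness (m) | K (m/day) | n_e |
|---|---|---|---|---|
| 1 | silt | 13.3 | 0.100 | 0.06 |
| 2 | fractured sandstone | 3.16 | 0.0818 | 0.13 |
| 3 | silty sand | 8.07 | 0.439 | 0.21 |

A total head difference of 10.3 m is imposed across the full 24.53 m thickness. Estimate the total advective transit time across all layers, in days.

53.6

With flow normal to the layers, continuity requires the same specific discharge q through every layer.
Σ(b_i/K_i) = 13.3/0.100 + 3.16/0.0818 + 8.07/0.439 = 190.0 d.
q = Δh / Σ(b_i/K_i) = 10.3 / 190.0 = 0.05421 m/day.
In each layer the seepage velocity is v_i = q/n_i, so the layer transit time is t_i = b_i·n_i / q:
  layer 1 (silt): t_1 = 13.3 × 0.06 / 0.05421 = 14.72 d
  layer 2 (fractured sandstone): t_2 = 3.16 × 0.13 / 0.05421 = 7.578 d
  layer 3 (silty sand): t_3 = 8.07 × 0.21 / 0.05421 = 31.26 d
Total t = Σ t_i = 53.56 days.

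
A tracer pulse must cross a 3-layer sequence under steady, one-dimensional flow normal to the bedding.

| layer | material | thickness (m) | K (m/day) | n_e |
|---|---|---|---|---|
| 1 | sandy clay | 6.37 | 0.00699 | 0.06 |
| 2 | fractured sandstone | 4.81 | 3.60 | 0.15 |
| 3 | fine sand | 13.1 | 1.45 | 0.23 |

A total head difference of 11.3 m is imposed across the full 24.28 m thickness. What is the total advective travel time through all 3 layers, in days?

336

With flow normal to the layers, continuity requires the same specific discharge q through every layer.
Σ(b_i/K_i) = 6.37/0.00699 + 4.81/3.60 + 13.1/1.45 = 921.7 d.
q = Δh / Σ(b_i/K_i) = 11.3 / 921.7 = 0.01226 m/day.
In each layer the seepage velocity is v_i = q/n_i, so the layer transit time is t_i = b_i·n_i / q:
  layer 1 (sandy clay): t_1 = 6.37 × 0.06 / 0.01226 = 31.17 d
  layer 2 (fractured sandstone): t_2 = 4.81 × 0.15 / 0.01226 = 58.85 d
  layer 3 (fine sand): t_3 = 13.1 × 0.23 / 0.01226 = 245.8 d
Total t = Σ t_i = 335.8 days.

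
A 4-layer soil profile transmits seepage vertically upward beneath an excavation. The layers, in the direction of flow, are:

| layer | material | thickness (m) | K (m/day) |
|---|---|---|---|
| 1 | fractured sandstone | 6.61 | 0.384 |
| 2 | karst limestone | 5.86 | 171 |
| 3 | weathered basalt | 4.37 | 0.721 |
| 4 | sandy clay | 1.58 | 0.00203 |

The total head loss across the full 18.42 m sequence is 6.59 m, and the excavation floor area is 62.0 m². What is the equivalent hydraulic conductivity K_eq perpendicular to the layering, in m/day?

Flow is perpendicular to layering, so the layers act in series and the equivalent K is the thickness-weighted harmonic mean.
Total thickness L = 6.61 + 5.86 + 4.37 + 1.58 = 18.42 m.
Σ(b_i/K_i) = 6.61/0.384 + 5.86/171 + 4.37/0.721 + 1.58/0.00203 = 801.6 d.
K_eq = L / Σ(b_i/K_i) = 18.42 / 801.6 = 0.02298 m/day.

0.0230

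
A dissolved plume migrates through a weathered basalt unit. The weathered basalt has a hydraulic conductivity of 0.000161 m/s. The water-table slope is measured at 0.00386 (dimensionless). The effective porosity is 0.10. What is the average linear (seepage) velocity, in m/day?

0.537

Convert K: 0.000161 m/s × 86400 = 13.91 m/day.
Hydraulic gradient i = 0.00386.
Darcy flux q = K · i = 13.91 × 0.003860 = 0.05369 m/day.
Seepage velocity v = q / n_e = 0.05369 / 0.10 = 0.5369 m/day.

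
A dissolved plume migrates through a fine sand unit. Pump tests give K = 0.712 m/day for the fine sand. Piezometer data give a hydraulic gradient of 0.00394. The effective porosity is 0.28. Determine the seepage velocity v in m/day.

Hydraulic gradient i = 0.00394.
Darcy flux q = K · i = 0.7120 × 0.003940 = 0.002805 m/day.
Seepage velocity v = q / n_e = 0.002805 / 0.28 = 0.01002 m/day.

0.0100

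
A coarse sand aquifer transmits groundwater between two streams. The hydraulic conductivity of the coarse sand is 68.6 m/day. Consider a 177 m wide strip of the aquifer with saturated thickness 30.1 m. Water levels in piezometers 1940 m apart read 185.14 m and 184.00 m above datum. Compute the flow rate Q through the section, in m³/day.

215

Cross-sectional area A = 177 × 30.1 = 5328 m².
Hydraulic gradient i = (185.14 − 184.00) / 1940 = 1.14 / 1940 = 0.0005876.
Darcy's law: Q = K · A · i = 68.60 × 5328 × 0.0005876 = 214.8 m³/day.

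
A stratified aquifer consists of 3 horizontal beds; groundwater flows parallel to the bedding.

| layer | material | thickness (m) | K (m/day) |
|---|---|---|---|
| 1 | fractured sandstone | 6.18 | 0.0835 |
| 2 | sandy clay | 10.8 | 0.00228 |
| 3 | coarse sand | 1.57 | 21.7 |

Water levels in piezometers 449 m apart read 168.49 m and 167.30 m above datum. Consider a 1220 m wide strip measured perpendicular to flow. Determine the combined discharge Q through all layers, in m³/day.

Flow is parallel to layering, so each bed carries its own Darcy discharge and the transmissivities add.
Σ(K_i·b_i) = 0.0835×6.18 + 0.00228×10.8 + 21.7×1.57 = 34.61 m²/day.
Hydraulic gradient i = (168.49 − 167.30) / 449 = 1.19 / 449 = 0.002650.
Q = Σ(K_i·b_i) · W · i = 34.61 × 1220 × 0.002650 = 111.9 m³/day.

112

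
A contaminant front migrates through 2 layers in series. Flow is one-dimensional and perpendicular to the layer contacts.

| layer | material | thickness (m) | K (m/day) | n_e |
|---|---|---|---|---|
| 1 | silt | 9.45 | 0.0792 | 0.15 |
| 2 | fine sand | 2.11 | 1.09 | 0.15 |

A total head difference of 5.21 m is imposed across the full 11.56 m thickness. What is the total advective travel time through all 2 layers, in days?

With flow normal to the layers, continuity requires the same specific discharge q through every layer.
Σ(b_i/K_i) = 9.45/0.0792 + 2.11/1.09 = 121.3 d.
q = Δh / Σ(b_i/K_i) = 5.21 / 121.3 = 0.04297 m/day.
In each layer the seepage velocity is v_i = q/n_i, so the layer transit time is t_i = b_i·n_i / q:
  layer 1 (silt): t_1 = 9.45 × 0.15 / 0.04297 = 32.99 d
  layer 2 (fine sand): t_2 = 2.11 × 0.15 / 0.04297 = 7.366 d
Total t = Σ t_i = 40.36 days.

40.4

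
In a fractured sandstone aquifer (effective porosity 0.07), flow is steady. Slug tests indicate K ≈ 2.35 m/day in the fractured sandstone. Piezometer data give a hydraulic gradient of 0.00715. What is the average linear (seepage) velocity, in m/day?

0.240

Hydraulic gradient i = 0.00715.
Darcy flux q = K · i = 2.350 × 0.007150 = 0.01680 m/day.
Seepage velocity v = q / n_e = 0.01680 / 0.07 = 0.2400 m/day.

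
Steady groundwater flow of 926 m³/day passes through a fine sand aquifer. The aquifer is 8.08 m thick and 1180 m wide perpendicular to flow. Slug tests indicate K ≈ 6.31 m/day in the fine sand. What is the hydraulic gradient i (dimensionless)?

Cross-sectional area A = 1180 × 8.08 = 9534 m².
From Q = K·A·i, i = Q / (K·A) = 926 / (6.310 × 9534) = 0.01539.

0.0154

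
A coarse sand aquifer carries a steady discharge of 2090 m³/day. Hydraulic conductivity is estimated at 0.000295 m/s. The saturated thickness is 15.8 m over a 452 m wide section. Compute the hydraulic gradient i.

0.0115

Convert K: 0.000295 m/s × 86400 = 25.49 m/day.
Cross-sectional area A = 452 × 15.8 = 7142 m².
From Q = K·A·i, i = Q / (K·A) = 2090 / (25.49 × 7142) = 0.01148.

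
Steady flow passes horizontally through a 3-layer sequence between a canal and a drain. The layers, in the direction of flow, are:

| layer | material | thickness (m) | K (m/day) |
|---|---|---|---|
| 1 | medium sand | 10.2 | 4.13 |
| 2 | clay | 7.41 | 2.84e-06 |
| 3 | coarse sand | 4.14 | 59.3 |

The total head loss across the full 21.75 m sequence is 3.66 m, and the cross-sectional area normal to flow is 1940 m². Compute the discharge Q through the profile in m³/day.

0.00272

Flow is perpendicular to layering, so the layers act in series and the equivalent K is the thickness-weighted harmonic mean.
Total thickness L = 10.2 + 7.41 + 4.14 = 21.75 m.
Σ(b_i/K_i) = 10.2/4.13 + 7.41/2.84e-06 + 4.14/59.3 = 2.609e+06 d.
K_eq = L / Σ(b_i/K_i) = 21.75 / 2.609e+06 = 8.336e-06 m/day.
Q = K_eq · A · (Δh/L) = 8.336e-06 × 1940 × (3.66/21.75) = 0.002721 m³/day.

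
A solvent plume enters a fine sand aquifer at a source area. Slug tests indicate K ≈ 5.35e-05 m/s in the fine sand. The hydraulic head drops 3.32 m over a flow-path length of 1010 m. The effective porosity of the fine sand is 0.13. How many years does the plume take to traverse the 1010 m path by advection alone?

23.7

Convert K: 5.35e-05 m/s × 86400 = 4.622 m/day.
Hydraulic gradient i = Δh / L = 3.32 / 1010 = 0.003287.
Darcy flux q = K · i = 4.622 × 0.003287 = 0.01519 m/day.
Seepage velocity v = q / n_e = 0.01519 / 0.13 = 0.1169 m/day.
Travel time t = L / v = 1010 / 0.1169 = 8641 days = 23.66 years.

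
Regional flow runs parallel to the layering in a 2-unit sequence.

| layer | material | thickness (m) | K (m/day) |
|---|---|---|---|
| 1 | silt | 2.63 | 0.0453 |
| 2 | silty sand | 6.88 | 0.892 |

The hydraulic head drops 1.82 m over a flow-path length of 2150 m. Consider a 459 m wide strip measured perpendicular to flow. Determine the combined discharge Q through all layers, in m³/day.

Flow is parallel to layering, so each bed carries its own Darcy discharge and the transmissivities add.
Σ(K_i·b_i) = 0.0453×2.63 + 0.892×6.88 = 6.256 m²/day.
Hydraulic gradient i = Δh / L = 1.82 / 2150 = 0.0008465.
Q = Σ(K_i·b_i) · W · i = 6.256 × 459 × 0.0008465 = 2.431 m³/day.

2.43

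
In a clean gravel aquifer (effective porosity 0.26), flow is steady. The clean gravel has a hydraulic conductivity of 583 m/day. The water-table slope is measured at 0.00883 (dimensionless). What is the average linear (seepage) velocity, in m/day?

19.8

Hydraulic gradient i = 0.00883.
Darcy flux q = K · i = 583.0 × 0.008830 = 5.148 m/day.
Seepage velocity v = q / n_e = 5.148 / 0.26 = 19.80 m/day.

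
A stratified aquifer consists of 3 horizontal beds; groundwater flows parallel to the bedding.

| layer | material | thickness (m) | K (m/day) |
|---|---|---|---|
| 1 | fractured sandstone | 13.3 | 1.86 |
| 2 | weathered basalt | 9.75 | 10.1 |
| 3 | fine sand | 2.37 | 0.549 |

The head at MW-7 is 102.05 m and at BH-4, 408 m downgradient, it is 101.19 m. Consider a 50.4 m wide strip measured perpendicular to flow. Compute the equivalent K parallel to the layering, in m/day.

4.90

Flow is parallel to layering, so each bed carries its own Darcy discharge and the transmissivities add.
Σ(K_i·b_i) = 1.86×13.3 + 10.1×9.75 + 0.549×2.37 = 124.5 m²/day.
Total thickness b = 25.42 m, so K_eq = Σ(K_i·b_i)/b = 4.898 m/day.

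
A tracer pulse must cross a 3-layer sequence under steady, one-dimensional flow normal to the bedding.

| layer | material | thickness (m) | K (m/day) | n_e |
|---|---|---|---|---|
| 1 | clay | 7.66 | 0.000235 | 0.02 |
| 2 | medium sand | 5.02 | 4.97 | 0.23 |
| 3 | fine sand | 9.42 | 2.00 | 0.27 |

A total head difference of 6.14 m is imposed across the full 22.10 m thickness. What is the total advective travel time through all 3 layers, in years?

With flow normal to the layers, continuity requires the same specific discharge q through every layer.
Σ(b_i/K_i) = 7.66/0.000235 + 5.02/4.97 + 9.42/2.00 = 32601 d.
q = Δh / Σ(b_i/K_i) = 6.14 / 32601 = 0.0001883 m/day.
In each layer the seepage velocity is v_i = q/n_i, so the layer transit time is t_i = b_i·n_i / q:
  layer 1 (clay): t_1 = 7.66 × 0.02 / 0.0001883 = 813.4 d
  layer 2 (medium sand): t_2 = 5.02 × 0.23 / 0.0001883 = 6131 d
  layer 3 (fine sand): t_3 = 9.42 × 0.27 / 0.0001883 = 13505 d
Total t = Σ t_i = 20449 days = 55.99 years.

56.0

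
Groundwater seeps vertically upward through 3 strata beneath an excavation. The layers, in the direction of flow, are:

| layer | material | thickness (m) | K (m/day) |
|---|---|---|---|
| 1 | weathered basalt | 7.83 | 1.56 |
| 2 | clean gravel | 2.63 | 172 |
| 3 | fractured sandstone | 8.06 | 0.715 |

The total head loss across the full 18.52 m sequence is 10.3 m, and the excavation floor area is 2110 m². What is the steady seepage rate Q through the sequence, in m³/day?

Flow is perpendicular to layering, so the layers act in series and the equivalent K is the thickness-weighted harmonic mean.
Total thickness L = 7.83 + 2.63 + 8.06 = 18.52 m.
Σ(b_i/K_i) = 7.83/1.56 + 2.63/172 + 8.06/0.715 = 16.31 d.
K_eq = L / Σ(b_i/K_i) = 18.52 / 16.31 = 1.136 m/day.
Q = K_eq · A · (Δh/L) = 1.136 × 2110 × (10.3/18.52) = 1333 m³/day.

1330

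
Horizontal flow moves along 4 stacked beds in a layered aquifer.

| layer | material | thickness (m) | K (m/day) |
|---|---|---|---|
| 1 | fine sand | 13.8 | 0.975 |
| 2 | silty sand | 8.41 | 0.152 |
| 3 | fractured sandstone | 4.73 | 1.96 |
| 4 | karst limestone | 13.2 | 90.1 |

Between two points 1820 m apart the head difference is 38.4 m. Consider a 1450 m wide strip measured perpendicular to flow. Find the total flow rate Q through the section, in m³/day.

37100

Flow is parallel to layering, so each bed carries its own Darcy discharge and the transmissivities add.
Σ(K_i·b_i) = 0.975×13.8 + 0.152×8.41 + 1.96×4.73 + 90.1×13.2 = 1213 m²/day.
Hydraulic gradient i = Δh / L = 38.4 / 1820 = 0.02110.
Q = Σ(K_i·b_i) · W · i = 1213 × 1450 × 0.02110 = 37120 m³/day.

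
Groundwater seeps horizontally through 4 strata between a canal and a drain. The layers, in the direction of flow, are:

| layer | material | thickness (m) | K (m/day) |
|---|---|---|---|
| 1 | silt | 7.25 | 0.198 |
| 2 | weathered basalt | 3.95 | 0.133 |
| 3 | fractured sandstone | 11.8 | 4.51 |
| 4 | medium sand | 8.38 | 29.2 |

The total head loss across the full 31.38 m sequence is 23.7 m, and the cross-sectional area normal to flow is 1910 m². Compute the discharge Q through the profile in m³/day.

Flow is perpendicular to layering, so the layers act in series and the equivalent K is the thickness-weighted harmonic mean.
Total thickness L = 7.25 + 3.95 + 11.8 + 8.38 = 31.38 m.
Σ(b_i/K_i) = 7.25/0.198 + 3.95/0.133 + 11.8/4.51 + 8.38/29.2 = 69.22 d.
K_eq = L / Σ(b_i/K_i) = 31.38 / 69.22 = 0.4533 m/day.
Q = K_eq · A · (Δh/L) = 0.4533 × 1910 × (23.7/31.38) = 654.0 m³/day.

654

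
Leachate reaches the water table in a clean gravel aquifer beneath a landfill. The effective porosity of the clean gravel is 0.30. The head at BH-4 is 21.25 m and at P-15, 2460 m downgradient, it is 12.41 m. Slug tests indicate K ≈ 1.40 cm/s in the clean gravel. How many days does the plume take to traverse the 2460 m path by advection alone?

Convert K: 1.40 cm/s × 864 = 1210 m/day.
Hydraulic gradient i = (21.25 − 12.41) / 2460 = 8.84 / 2460 = 0.003593.
Darcy flux q = K · i = 1210 × 0.003593 = 4.347 m/day.
Seepage velocity v = q / n_e = 4.347 / 0.30 = 14.49 m/day.
Travel time t = L / v = 2460 / 14.49 = 169.8 days.

170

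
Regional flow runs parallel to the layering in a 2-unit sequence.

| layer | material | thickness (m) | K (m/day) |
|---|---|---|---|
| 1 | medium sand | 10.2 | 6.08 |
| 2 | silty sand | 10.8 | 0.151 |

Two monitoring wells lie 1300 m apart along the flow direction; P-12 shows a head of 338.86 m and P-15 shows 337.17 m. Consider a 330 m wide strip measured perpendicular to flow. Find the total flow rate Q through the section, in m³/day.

27.3

Flow is parallel to layering, so each bed carries its own Darcy discharge and the transmissivities add.
Σ(K_i·b_i) = 6.08×10.2 + 0.151×10.8 = 63.65 m²/day.
Hydraulic gradient i = (338.86 − 337.17) / 1300 = 1.69 / 1300 = 0.001300.
Q = Σ(K_i·b_i) · W · i = 63.65 × 330 × 0.001300 = 27.30 m³/day.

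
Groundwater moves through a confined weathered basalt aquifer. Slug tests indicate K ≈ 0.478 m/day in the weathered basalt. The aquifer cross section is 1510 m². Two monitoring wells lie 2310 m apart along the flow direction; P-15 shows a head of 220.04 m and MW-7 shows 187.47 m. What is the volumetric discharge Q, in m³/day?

Hydraulic gradient i = (220.04 − 187.47) / 2310 = 32.57 / 2310 = 0.01410.
Darcy's law: Q = K · A · i = 0.4780 × 1510 × 0.01410 = 10.18 m³/day.

10.2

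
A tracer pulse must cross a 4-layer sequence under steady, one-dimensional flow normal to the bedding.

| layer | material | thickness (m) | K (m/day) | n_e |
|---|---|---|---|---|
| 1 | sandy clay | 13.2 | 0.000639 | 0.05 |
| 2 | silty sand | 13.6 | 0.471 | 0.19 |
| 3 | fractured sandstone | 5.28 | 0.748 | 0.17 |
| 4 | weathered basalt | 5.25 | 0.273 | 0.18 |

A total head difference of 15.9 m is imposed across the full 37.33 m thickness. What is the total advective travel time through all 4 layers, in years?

18.1

With flow normal to the layers, continuity requires the same specific discharge q through every layer.
Σ(b_i/K_i) = 13.2/0.000639 + 13.6/0.471 + 5.28/0.748 + 5.25/0.273 = 20712 d.
q = Δh / Σ(b_i/K_i) = 15.9 / 20712 = 0.0007677 m/day.
In each layer the seepage velocity is v_i = q/n_i, so the layer transit time is t_i = b_i·n_i / q:
  layer 1 (sandy clay): t_1 = 13.2 × 0.05 / 0.0007677 = 859.8 d
  layer 2 (silty sand): t_2 = 13.6 × 0.19 / 0.0007677 = 3366 d
  layer 3 (fractured sandstone): t_3 = 5.28 × 0.17 / 0.0007677 = 1169 d
  layer 4 (weathered basalt): t_4 = 5.25 × 0.18 / 0.0007677 = 1231 d
Total t = Σ t_i = 6626 days = 18.14 years.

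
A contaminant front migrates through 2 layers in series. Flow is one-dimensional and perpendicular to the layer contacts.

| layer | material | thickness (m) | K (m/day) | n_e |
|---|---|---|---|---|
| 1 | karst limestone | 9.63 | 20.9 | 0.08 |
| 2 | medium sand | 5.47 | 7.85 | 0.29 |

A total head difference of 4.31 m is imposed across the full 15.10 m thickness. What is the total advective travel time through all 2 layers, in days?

0.633

With flow normal to the layers, continuity requires the same specific discharge q through every layer.
Σ(b_i/K_i) = 9.63/20.9 + 5.47/7.85 = 1.158 d.
q = Δh / Σ(b_i/K_i) = 4.31 / 1.158 = 3.723 m/day.
In each layer the seepage velocity is v_i = q/n_i, so the layer transit time is t_i = b_i·n_i / q:
  layer 1 (karst limestone): t_1 = 9.63 × 0.08 / 3.723 = 0.2069 d
  layer 2 (medium sand): t_2 = 5.47 × 0.29 / 3.723 = 0.4260 d
Total t = Σ t_i = 0.6330 days.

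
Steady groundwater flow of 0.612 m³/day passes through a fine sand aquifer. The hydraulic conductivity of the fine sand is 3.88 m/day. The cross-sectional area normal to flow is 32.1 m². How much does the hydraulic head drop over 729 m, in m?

From Q = K·A·i, i = Q / (K·A) = 0.612 / (3.880 × 32.10) = 0.004914.
Head loss Δh = i · L = 0.004914 × 729 = 3.582 m.

3.58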